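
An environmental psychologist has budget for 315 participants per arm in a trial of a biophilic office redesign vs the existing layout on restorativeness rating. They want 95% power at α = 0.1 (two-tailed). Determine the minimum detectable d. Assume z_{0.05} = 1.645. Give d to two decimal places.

d_min ≈ 0.26

For two independent groups of n = 315 each: d_min = (z_{α/2} + z_β)·√(2/n).
z-sum = 1.645 + 1.645 = 3.290.
d_min = 3.290 × √(2/315) = 3.290 × 0.0797 = 0.262.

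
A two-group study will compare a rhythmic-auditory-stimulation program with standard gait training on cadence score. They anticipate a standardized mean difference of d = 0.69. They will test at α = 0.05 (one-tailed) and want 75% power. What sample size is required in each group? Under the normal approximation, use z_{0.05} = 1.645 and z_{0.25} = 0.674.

n = 23 per group

For two independent groups with equal n: n = 2·((z_{α} + z_β) / d)².
z_{α} + z_β = 1.645 + 0.674 = 2.319.
n = 2 × (2.319 / 0.69)² = 2 × 3.361² = 2 × 11.30 = 22.6.
Round up to the next whole participant.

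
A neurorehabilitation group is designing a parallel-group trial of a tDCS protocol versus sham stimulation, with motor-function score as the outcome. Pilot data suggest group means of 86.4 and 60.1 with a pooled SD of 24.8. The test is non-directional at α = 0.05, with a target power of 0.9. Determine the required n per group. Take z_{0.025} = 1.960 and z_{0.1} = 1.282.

Cohen's d = |M₁ − M₂| / SD_pooled = |86.4 − 60.1| / 24.8 = 26.3 / 24.8 = 1.060.
For two independent groups with equal n: n = 2·((z_{α/2} + z_β) / d)².
z_{α/2} + z_β = 1.960 + 1.282 = 3.242.
n = 2 × (3.242 / 1.060)² = 2 × 3.058² = 2 × 9.35 = 18.7.
Round up to the next whole participant.

n = 19 per group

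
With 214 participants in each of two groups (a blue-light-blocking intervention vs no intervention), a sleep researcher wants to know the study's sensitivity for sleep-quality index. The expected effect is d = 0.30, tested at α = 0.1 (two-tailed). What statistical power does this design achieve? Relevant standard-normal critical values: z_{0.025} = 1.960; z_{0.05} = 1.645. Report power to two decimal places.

power ≈ 0.93

For two equal groups, power = Φ(d·√(n/2) − z_{α/2}).
d·√(n/2) = 0.30 × √(214/2) = 0.30 × 10.344 = 3.103.
z_β = 3.103 − 1.645 = 1.458.
Power = Φ(1.458) = 0.928.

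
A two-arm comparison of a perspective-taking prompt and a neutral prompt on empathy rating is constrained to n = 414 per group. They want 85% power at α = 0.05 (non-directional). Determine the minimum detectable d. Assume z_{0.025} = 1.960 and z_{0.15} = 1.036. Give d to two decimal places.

For two independent groups of n = 414 each: d_min = (z_{α/2} + z_β)·√(2/n).
z-sum = 1.960 + 1.036 = 2.996.
d_min = 2.996 × √(2/414) = 2.996 × 0.0695 = 0.208.

d_min ≈ 0.21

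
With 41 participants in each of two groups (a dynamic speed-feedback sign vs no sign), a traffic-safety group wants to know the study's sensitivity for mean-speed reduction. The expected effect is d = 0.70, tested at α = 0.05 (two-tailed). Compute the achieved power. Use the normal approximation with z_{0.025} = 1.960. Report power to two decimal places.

power ≈ 0.89

For two equal groups, power = Φ(d·√(n/2) − z_{α/2}).
d·√(n/2) = 0.70 × √(41/2) = 0.70 × 4.528 = 3.169.
z_β = 3.169 − 1.960 = 1.209.
Power = Φ(1.209) = 0.887.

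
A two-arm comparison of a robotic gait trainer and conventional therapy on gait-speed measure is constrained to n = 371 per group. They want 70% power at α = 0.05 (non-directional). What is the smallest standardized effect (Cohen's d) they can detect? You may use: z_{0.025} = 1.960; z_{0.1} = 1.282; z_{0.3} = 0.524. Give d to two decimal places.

d_min ≈ 0.18

For two independent groups of n = 371 each: d_min = (z_{α/2} + z_β)·√(2/n).
z-sum = 1.960 + 0.524 = 2.484.
d_min = 2.484 × √(2/371) = 2.484 × 0.0734 = 0.182.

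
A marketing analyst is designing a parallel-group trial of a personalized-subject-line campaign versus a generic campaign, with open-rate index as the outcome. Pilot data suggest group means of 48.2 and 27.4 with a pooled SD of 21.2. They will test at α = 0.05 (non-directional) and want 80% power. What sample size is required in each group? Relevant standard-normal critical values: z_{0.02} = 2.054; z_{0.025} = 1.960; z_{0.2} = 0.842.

n = 17 per group

Cohen's d = |M₁ − M₂| / SD_pooled = |48.2 − 27.4| / 21.2 = 20.8 / 21.2 = 0.981.
For two independent groups with equal n: n = 2·((z_{α/2} + z_β) / d)².
z_{α/2} + z_β = 1.960 + 0.842 = 2.802.
n = 2 × (2.802 / 0.981)² = 2 × 2.856² = 2 × 8.16 = 16.3.
Round up to the next whole participant.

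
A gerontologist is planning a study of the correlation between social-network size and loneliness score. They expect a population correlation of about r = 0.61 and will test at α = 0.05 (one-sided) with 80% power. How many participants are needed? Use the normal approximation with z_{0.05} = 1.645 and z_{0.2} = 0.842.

n = 16

Fisher's z: C = ½·ln((1+r)/(1−r)) = ½·ln(4.1282) = 0.7089.
n = ((z_{α} + z_β)/C)² + 3.
(1.645 + 0.842) / 0.7089 = 2.487 / 0.7089 = 3.508.
n = 3.508² + 3 = 12.31 + 3 = 15.3.
Round up.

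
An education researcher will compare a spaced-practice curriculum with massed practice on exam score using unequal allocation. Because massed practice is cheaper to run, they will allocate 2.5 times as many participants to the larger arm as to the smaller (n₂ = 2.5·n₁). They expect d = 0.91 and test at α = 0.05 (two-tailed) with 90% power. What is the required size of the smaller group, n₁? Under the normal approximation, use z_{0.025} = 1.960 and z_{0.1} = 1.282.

n₁ = 18

With allocation ratio k = n₂/n₁ = 2.5, Var(x̄₁−x̄₂) = σ²(1/n₁ + 1/(k·n₁)) = σ²·(k+1)/(k·n₁).
So n₁ = (1 + 1/k)·((z_{α/2} + z_β)/d)² = 1.400 × (3.242/0.91)².
n₁ = 1.400 × 12.69 = 17.8.
Round up: n₁ = 18, giving n₂ = 2.5 × 18 = 45.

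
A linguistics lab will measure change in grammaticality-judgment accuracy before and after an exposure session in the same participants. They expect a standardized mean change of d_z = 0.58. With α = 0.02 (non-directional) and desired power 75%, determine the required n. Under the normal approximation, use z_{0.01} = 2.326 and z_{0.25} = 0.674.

n = 27 pairs

For a paired (one-sample on differences) test: n = ((z_{α/2} + z_β) / d)².
z_{α/2} + z_β = 2.326 + 0.674 = 3.000.
n = (3.000 / 0.58)² = 5.172² = 26.75.
Round up.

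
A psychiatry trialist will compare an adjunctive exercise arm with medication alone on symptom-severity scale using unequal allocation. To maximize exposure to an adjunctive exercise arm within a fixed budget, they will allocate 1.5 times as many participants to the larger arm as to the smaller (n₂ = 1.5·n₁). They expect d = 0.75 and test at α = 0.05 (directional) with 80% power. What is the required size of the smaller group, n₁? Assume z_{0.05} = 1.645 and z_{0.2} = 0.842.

With allocation ratio k = n₂/n₁ = 1.5, Var(x̄₁−x̄₂) = σ²(1/n₁ + 1/(k·n₁)) = σ²·(k+1)/(k·n₁).
So n₁ = (1 + 1/k)·((z_{α} + z_β)/d)² = 1.667 × (2.487/0.75)².
n₁ = 1.667 × 11.00 = 18.3.
Round up: n₁ = 19, giving n₂ = ⌈1.5 × 19⌉ = ⌈28.5⌉ = 29.

n₁ = 19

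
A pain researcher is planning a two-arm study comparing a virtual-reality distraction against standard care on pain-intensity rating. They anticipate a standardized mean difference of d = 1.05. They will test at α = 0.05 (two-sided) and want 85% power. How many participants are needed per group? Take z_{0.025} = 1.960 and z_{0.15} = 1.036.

n = 17 per group

For two independent groups with equal n: n = 2·((z_{α/2} + z_β) / d)².
z_{α/2} + z_β = 1.960 + 1.036 = 2.996.
n = 2 × (2.996 / 1.05)² = 2 × 2.853² = 2 × 8.14 = 16.3.
Round up to the next whole participant.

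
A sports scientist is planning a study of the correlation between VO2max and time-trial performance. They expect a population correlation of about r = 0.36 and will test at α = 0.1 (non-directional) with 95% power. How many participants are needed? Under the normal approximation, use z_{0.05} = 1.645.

n = 80

Fisher's z: C = ½·ln((1+r)/(1−r)) = ½·ln(2.1250) = 0.3769.
n = ((z_{α/2} + z_β)/C)² + 3.
(1.645 + 1.645) / 0.3769 = 3.290 / 0.3769 = 8.729.
n = 8.729² + 3 = 76.20 + 3 = 79.2.
Round up.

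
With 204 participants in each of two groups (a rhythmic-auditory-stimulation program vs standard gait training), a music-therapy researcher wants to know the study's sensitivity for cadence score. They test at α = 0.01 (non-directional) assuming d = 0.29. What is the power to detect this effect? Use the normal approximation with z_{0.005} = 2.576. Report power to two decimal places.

power ≈ 0.64

For two equal groups, power = Φ(d·√(n/2) − z_{α/2}).
d·√(n/2) = 0.29 × √(204/2) = 0.29 × 10.100 = 2.929.
z_β = 2.929 − 2.576 = 0.353.
Power = Φ(0.353) = 0.638.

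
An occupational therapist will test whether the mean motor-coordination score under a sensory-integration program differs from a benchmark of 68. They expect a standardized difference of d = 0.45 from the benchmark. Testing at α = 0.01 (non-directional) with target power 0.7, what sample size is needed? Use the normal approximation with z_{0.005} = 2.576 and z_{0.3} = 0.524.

n = 48

For a one-sample test: n = ((z_{α/2} + z_β) / d)².
z_{α/2} + z_β = 2.576 + 0.524 = 3.100.
n = (3.100 / 0.45)² = 6.889² = 47.46.
Round up.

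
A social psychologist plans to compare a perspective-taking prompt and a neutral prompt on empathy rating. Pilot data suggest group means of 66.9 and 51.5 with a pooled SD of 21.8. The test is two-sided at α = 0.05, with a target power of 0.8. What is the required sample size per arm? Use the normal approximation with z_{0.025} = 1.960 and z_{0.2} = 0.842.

n = 32 per group

Cohen's d = |M₁ − M₂| / SD_pooled = |66.9 − 51.5| / 21.8 = 15.4 / 21.8 = 0.706.
For two independent groups with equal n: n = 2·((z_{α/2} + z_β) / d)².
z_{α/2} + z_β = 1.960 + 0.842 = 2.802.
n = 2 × (2.802 / 0.706)² = 2 × 3.969² = 2 × 15.75 = 31.5.
Round up to the next whole participant.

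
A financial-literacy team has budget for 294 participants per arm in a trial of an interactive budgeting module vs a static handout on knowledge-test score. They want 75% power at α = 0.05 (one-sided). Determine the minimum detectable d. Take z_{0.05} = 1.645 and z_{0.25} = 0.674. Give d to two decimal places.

For two independent groups of n = 294 each: d_min = (z_{α} + z_β)·√(2/n).
z-sum = 1.645 + 0.674 = 2.319.
d_min = 2.319 × √(2/294) = 2.319 × 0.0825 = 0.191.

d_min ≈ 0.19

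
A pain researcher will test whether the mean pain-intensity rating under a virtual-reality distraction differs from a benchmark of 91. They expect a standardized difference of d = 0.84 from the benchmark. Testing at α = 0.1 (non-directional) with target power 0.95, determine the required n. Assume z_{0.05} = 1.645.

For a one-sample test: n = ((z_{α/2} + z_β) / d)².
z_{α/2} + z_β = 1.645 + 1.645 = 3.290.
n = (3.290 / 0.84)² = 3.917² = 15.34.
Round up.

n = 16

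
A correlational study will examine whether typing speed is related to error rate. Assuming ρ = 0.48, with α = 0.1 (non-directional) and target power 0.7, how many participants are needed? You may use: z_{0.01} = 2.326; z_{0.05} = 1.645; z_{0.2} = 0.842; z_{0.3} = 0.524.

n = 21

Fisher's z: C = ½·ln((1+r)/(1−r)) = ½·ln(2.8462) = 0.5230.
n = ((z_{α/2} + z_β)/C)² + 3.
(1.645 + 0.524) / 0.5230 = 2.169 / 0.5230 = 4.147.
n = 4.147² + 3 = 17.20 + 3 = 20.2.
Round up.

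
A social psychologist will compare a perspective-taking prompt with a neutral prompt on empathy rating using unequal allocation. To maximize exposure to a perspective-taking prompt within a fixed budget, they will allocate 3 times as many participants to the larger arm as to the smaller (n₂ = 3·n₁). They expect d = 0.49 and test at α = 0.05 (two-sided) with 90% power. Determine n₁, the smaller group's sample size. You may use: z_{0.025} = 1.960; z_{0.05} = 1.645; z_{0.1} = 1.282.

With allocation ratio k = n₂/n₁ = 3, Var(x̄₁−x̄₂) = σ²(1/n₁ + 1/(k·n₁)) = σ²·(k+1)/(k·n₁).
So n₁ = (1 + 1/k)·((z_{α/2} + z_β)/d)² = 1.333 × (3.242/0.49)².
n₁ = 1.333 × 43.78 = 58.4.
Round up: n₁ = 59, giving n₂ = 3 × 59 = 177.

n₁ = 59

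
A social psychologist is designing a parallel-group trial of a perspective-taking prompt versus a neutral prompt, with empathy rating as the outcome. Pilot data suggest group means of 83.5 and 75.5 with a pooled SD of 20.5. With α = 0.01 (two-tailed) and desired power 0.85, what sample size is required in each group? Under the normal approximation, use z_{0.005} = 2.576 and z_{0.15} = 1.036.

n = 172 per group

Cohen's d = |M₁ − M₂| / SD_pooled = |83.5 − 75.5| / 20.5 = 8.0 / 20.5 = 0.390.
For two independent groups with equal n: n = 2·((z_{α/2} + z_β) / d)².
z_{α/2} + z_β = 2.576 + 1.036 = 3.612.
n = 2 × (3.612 / 0.390)² = 2 × 9.262² = 2 × 85.78 = 171.6.
Round up to the next whole participant.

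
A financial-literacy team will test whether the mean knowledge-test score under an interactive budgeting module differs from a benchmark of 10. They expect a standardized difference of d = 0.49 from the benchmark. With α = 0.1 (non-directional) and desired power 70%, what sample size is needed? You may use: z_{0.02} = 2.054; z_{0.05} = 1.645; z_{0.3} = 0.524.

For a one-sample test: n = ((z_{α/2} + z_β) / d)².
z_{α/2} + z_β = 1.645 + 0.524 = 2.169.
n = (2.169 / 0.49)² = 4.427² = 19.59.
Round up.

n = 20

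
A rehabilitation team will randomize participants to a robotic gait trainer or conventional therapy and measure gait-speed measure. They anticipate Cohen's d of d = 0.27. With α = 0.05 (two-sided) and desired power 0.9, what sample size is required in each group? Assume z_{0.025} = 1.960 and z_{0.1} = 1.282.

n = 289 per group

For two independent groups with equal n: n = 2·((z_{α/2} + z_β) / d)².
z_{α/2} + z_β = 1.960 + 1.282 = 3.242.
n = 2 × (3.242 / 0.27)² = 2 × 12.007² = 2 × 144.18 = 288.4.
Round up to the next whole participant.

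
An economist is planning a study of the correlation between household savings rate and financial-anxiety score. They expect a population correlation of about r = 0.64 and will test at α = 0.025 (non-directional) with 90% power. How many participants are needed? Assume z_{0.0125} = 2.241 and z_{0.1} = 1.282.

n = 25

Fisher's z: C = ½·ln((1+r)/(1−r)) = ½·ln(4.5556) = 0.7582.
n = ((z_{α/2} + z_β)/C)² + 3.
(2.241 + 1.282) / 0.7582 = 3.523 / 0.7582 = 4.647.
n = 4.647² + 3 = 21.59 + 3 = 24.6.
Round up.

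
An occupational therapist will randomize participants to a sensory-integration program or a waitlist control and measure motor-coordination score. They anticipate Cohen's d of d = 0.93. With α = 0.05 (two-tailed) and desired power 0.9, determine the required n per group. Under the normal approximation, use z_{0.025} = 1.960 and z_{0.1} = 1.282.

n = 25 per group

For two independent groups with equal n: n = 2·((z_{α/2} + z_β) / d)².
z_{α/2} + z_β = 1.960 + 1.282 = 3.242.
n = 2 × (3.242 / 0.93)² = 2 × 3.486² = 2 × 12.15 = 24.3.
Round up to the next whole participant.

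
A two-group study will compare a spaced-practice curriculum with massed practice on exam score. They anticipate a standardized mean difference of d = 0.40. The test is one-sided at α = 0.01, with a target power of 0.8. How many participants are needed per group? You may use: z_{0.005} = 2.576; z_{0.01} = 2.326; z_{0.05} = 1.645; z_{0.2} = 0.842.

n = 126 per group

For two independent groups with equal n: n = 2·((z_{α} + z_β) / d)².
z_{α} + z_β = 2.326 + 0.842 = 3.168.
n = 2 × (3.168 / 0.40)² = 2 × 7.920² = 2 × 62.73 = 125.5.
Round up to the next whole participant.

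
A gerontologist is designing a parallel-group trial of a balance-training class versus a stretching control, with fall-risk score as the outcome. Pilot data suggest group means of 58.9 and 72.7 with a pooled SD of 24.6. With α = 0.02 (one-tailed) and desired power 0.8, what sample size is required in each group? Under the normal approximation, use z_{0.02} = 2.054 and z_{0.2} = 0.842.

Cohen's d = |M₁ − M₂| / SD_pooled = |58.9 − 72.7| / 24.6 = 13.8 / 24.6 = 0.561.
For two independent groups with equal n: n = 2·((z_{α} + z_β) / d)².
z_{α} + z_β = 2.054 + 0.842 = 2.896.
n = 2 × (2.896 / 0.561)² = 2 × 5.162² = 2 × 26.65 = 53.3.
Round up to the next whole participant.

n = 54 per group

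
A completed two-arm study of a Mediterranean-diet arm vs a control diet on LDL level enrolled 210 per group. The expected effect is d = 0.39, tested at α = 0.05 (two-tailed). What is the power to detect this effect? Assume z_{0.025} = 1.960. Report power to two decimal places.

power ≈ 0.98

For two equal groups, power = Φ(d·√(n/2) − z_{α/2}).
d·√(n/2) = 0.39 × √(210/2) = 0.39 × 10.247 = 3.996.
z_β = 3.996 − 1.960 = 2.036.
Power = Φ(2.036) = 0.979.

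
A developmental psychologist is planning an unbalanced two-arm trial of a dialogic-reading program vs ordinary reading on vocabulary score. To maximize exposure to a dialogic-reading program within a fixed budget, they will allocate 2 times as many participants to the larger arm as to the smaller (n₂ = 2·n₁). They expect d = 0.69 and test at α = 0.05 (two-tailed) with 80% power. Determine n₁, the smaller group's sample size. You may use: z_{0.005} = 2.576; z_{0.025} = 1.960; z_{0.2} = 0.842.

With allocation ratio k = n₂/n₁ = 2, Var(x̄₁−x̄₂) = σ²(1/n₁ + 1/(k·n₁)) = σ²·(k+1)/(k·n₁).
So n₁ = (1 + 1/k)·((z_{α/2} + z_β)/d)² = 1.500 × (2.802/0.69)².
n₁ = 1.500 × 16.49 = 24.7.
Round up: n₁ = 25, giving n₂ = 2 × 25 = 50.

n₁ = 25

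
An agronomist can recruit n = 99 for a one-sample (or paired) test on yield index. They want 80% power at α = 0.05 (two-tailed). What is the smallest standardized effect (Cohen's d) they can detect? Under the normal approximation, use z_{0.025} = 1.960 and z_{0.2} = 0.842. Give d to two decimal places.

For a single sample (or paired design) of n = 99: d_min = (z_{α/2} + z_β)/√n.
z-sum = 1.960 + 0.842 = 2.802.
d_min = 2.802 / √99 = 2.802 / 9.950 = 0.282.

d_min ≈ 0.28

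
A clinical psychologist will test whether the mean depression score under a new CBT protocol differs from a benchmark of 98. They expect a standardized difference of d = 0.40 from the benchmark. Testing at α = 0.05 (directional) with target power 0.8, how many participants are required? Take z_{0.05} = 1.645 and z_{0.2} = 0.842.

For a one-sample test: n = ((z_{α} + z_β) / d)².
z_{α} + z_β = 1.645 + 0.842 = 2.487.
n = (2.487 / 0.40)² = 6.218² = 38.66.
Round up.

n = 39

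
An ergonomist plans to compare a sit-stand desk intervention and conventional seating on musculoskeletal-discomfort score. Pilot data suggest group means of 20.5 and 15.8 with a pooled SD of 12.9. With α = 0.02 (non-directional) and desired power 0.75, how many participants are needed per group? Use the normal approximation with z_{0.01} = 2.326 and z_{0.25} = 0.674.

n = 136 per group

Cohen's d = |M₁ − M₂| / SD_pooled = |20.5 − 15.8| / 12.9 = 4.7 / 12.9 = 0.364.
For two independent groups with equal n: n = 2·((z_{α/2} + z_β) / d)².
z_{α/2} + z_β = 2.326 + 0.674 = 3.000.
n = 2 × (3.000 / 0.364)² = 2 × 8.242² = 2 × 67.93 = 135.9.
Round up to the next whole participant.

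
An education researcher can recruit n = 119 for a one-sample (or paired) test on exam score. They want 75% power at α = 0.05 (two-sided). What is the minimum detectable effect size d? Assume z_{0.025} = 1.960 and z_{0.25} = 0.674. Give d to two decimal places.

d_min ≈ 0.24

For a single sample (or paired design) of n = 119: d_min = (z_{α/2} + z_β)/√n.
z-sum = 1.960 + 0.674 = 2.634.
d_min = 2.634 / √119 = 2.634 / 10.909 = 0.241.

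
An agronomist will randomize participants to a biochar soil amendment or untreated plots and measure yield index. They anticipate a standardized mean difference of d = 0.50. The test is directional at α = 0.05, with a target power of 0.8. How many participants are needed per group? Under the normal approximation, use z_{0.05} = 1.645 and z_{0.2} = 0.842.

For two independent groups with equal n: n = 2·((z_{α} + z_β) / d)².
z_{α} + z_β = 1.645 + 0.842 = 2.487.
n = 2 × (2.487 / 0.50)² = 2 × 4.974² = 2 × 24.74 = 49.5.
Round up to the next whole participant.

n = 50 per group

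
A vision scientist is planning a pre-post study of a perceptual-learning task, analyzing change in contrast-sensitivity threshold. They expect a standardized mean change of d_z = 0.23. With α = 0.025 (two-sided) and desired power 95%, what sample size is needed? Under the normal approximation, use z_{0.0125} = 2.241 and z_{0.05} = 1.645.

For a paired (one-sample on differences) test: n = ((z_{α/2} + z_β) / d)².
z_{α/2} + z_β = 2.241 + 1.645 = 3.886.
n = (3.886 / 0.23)² = 16.896² = 285.46.
Round up.

n = 286 pairs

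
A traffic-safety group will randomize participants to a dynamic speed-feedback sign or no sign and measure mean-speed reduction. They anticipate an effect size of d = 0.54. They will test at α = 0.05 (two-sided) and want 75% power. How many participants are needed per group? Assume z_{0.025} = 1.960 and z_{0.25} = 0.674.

n = 48 per group

For two independent groups with equal n: n = 2·((z_{α/2} + z_β) / d)².
z_{α/2} + z_β = 1.960 + 0.674 = 2.634.
n = 2 × (2.634 / 0.54)² = 2 × 4.878² = 2 × 23.79 = 47.6.
Round up to the next whole participant.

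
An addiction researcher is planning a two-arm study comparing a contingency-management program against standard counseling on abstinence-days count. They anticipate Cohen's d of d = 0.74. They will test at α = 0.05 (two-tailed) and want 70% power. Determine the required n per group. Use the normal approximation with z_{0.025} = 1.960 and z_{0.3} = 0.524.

For two independent groups with equal n: n = 2·((z_{α/2} + z_β) / d)².
z_{α/2} + z_β = 1.960 + 0.524 = 2.484.
n = 2 × (2.484 / 0.74)² = 2 × 3.357² = 2 × 11.27 = 22.5.
Round up to the next whole participant.

n = 23 per group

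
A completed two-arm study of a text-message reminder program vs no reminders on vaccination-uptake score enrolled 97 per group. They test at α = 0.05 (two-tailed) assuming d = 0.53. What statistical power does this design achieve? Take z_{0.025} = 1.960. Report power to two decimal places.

For two equal groups, power = Φ(d·√(n/2) − z_{α/2}).
d·√(n/2) = 0.53 × √(97/2) = 0.53 × 6.964 = 3.691.
z_β = 3.691 − 1.960 = 1.731.
Power = Φ(1.731) = 0.958.

power ≈ 0.96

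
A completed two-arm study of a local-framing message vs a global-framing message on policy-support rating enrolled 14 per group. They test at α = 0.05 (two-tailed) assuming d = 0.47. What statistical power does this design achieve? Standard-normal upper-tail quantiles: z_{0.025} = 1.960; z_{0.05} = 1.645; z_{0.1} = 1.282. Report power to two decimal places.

For two equal groups, power = Φ(d·√(n/2) − z_{α/2}).
d·√(n/2) = 0.47 × √(14/2) = 0.47 × 2.646 = 1.244.
z_β = 1.244 − 1.960 = -0.716.
Power = Φ(-0.716) = 0.237.

power ≈ 0.24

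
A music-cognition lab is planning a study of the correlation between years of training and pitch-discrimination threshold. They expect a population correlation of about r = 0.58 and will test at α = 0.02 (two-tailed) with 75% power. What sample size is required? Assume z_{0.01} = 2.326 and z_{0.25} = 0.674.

Fisher's z: C = ½·ln((1+r)/(1−r)) = ½·ln(3.7619) = 0.6625.
n = ((z_{α/2} + z_β)/C)² + 3.
(2.326 + 0.674) / 0.6625 = 3.000 / 0.6625 = 4.528.
n = 4.528² + 3 = 20.51 + 3 = 23.5.
Round up.

n = 24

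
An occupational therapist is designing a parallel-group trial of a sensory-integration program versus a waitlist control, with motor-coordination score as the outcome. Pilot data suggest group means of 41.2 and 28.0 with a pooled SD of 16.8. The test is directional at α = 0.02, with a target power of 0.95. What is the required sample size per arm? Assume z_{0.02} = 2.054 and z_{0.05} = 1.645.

Cohen's d = |M₁ − M₂| / SD_pooled = |41.2 − 28.0| / 16.8 = 13.2 / 16.8 = 0.786.
For two independent groups with equal n: n = 2·((z_{α} + z_β) / d)².
z_{α} + z_β = 2.054 + 1.645 = 3.699.
n = 2 × (3.699 / 0.786)² = 2 × 4.706² = 2 × 22.15 = 44.3.
Round up to the next whole participant.

n = 45 per group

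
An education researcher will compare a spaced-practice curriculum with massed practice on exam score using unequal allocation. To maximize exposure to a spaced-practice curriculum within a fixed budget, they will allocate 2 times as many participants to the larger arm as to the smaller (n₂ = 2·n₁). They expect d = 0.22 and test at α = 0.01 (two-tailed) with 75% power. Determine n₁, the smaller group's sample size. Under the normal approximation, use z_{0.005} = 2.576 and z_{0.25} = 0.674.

n₁ = 328

With allocation ratio k = n₂/n₁ = 2, Var(x̄₁−x̄₂) = σ²(1/n₁ + 1/(k·n₁)) = σ²·(k+1)/(k·n₁).
So n₁ = (1 + 1/k)·((z_{α/2} + z_β)/d)² = 1.500 × (3.250/0.22)².
n₁ = 1.500 × 218.23 = 327.4.
Round up: n₁ = 328, giving n₂ = 2 × 328 = 656.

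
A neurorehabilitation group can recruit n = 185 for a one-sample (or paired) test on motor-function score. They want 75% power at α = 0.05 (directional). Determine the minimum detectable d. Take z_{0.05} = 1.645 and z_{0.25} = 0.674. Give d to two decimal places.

For a single sample (or paired design) of n = 185: d_min = (z_{α} + z_β)/√n.
z-sum = 1.645 + 0.674 = 2.319.
d_min = 2.319 / √185 = 2.319 / 13.601 = 0.170.

d_min ≈ 0.17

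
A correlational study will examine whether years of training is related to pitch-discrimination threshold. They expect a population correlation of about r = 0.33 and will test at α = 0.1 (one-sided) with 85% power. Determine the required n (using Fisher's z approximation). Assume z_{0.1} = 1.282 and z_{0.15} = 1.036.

n = 49

Fisher's z: C = ½·ln((1+r)/(1−r)) = ½·ln(1.9851) = 0.3428.
n = ((z_{α} + z_β)/C)² + 3.
(1.282 + 1.036) / 0.3428 = 2.318 / 0.3428 = 6.762.
n = 6.762² + 3 = 45.72 + 3 = 48.7.
Round up.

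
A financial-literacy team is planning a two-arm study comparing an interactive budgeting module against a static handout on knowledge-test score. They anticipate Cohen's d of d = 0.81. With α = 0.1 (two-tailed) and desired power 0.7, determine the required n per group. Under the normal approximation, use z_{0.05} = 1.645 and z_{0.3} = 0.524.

For two independent groups with equal n: n = 2·((z_{α/2} + z_β) / d)².
z_{α/2} + z_β = 1.645 + 0.524 = 2.169.
n = 2 × (2.169 / 0.81)² = 2 × 2.678² = 2 × 7.17 = 14.3.
Round up to the next whole participant.

n = 15 per group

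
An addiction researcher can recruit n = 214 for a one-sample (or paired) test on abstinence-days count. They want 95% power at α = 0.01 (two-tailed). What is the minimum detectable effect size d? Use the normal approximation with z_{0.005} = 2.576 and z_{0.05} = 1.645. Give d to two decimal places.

d_min ≈ 0.29

For a single sample (or paired design) of n = 214: d_min = (z_{α/2} + z_β)/√n.
z-sum = 2.576 + 1.645 = 4.221.
d_min = 4.221 / √214 = 4.221 / 14.629 = 0.289.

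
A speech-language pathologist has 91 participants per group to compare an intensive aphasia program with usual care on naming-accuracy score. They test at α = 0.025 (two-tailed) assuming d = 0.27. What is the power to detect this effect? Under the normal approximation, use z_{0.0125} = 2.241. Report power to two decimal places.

power ≈ 0.34

For two equal groups, power = Φ(d·√(n/2) − z_{α/2}).
d·√(n/2) = 0.27 × √(91/2) = 0.27 × 6.745 = 1.821.
z_β = 1.821 − 2.241 = -0.420.
Power = Φ(-0.420) = 0.337.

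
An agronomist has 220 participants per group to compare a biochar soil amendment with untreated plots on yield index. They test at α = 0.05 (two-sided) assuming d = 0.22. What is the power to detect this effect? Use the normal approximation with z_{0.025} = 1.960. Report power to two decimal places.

power ≈ 0.64

For two equal groups, power = Φ(d·√(n/2) − z_{α/2}).
d·√(n/2) = 0.22 × √(220/2) = 0.22 × 10.488 = 2.307.
z_β = 2.307 − 1.960 = 0.347.
Power = Φ(0.347) = 0.636.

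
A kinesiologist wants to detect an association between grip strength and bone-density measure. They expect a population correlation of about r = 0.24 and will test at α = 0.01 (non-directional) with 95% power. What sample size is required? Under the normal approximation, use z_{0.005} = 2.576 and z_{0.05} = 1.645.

n = 301

Fisher's z: C = ½·ln((1+r)/(1−r)) = ½·ln(1.6316) = 0.2448.
n = ((z_{α/2} + z_β)/C)² + 3.
(2.576 + 1.645) / 0.2448 = 4.221 / 0.2448 = 17.243.
n = 17.243² + 3 = 297.31 + 3 = 300.3.
Round up.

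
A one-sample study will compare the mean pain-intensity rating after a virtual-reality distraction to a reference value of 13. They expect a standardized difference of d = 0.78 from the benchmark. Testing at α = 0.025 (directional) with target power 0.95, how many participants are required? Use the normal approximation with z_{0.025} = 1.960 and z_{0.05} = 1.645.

n = 22

For a one-sample test: n = ((z_{α} + z_β) / d)².
z_{α} + z_β = 1.960 + 1.645 = 3.605.
n = (3.605 / 0.78)² = 4.622² = 21.36.
Round up.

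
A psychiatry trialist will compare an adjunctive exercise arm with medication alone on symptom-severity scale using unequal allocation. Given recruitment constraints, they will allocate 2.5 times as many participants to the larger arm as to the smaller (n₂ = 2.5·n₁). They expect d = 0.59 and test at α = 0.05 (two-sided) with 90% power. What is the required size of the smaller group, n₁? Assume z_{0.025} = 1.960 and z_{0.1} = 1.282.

n₁ = 43

With allocation ratio k = n₂/n₁ = 2.5, Var(x̄₁−x̄₂) = σ²(1/n₁ + 1/(k·n₁)) = σ²·(k+1)/(k·n₁).
So n₁ = (1 + 1/k)·((z_{α/2} + z_β)/d)² = 1.400 × (3.242/0.59)².
n₁ = 1.400 × 30.19 = 42.3.
Round up: n₁ = 43, giving n₂ = ⌈2.5 × 43⌉ = ⌈107.5⌉ = 108.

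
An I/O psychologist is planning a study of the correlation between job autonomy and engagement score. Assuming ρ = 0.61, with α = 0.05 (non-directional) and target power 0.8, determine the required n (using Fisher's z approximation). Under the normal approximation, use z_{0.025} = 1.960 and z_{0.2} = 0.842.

n = 19

Fisher's z: C = ½·ln((1+r)/(1−r)) = ½·ln(4.1282) = 0.7089.
n = ((z_{α/2} + z_β)/C)² + 3.
(1.960 + 0.842) / 0.7089 = 2.802 / 0.7089 = 3.953.
n = 3.953² + 3 = 15.62 + 3 = 18.6.
Round up.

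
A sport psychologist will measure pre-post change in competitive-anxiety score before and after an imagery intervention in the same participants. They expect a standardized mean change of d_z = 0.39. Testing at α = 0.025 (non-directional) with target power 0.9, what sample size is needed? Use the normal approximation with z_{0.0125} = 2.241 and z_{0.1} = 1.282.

For a paired (one-sample on differences) test: n = ((z_{α/2} + z_β) / d)².
z_{α/2} + z_β = 2.241 + 1.282 = 3.523.
n = (3.523 / 0.39)² = 9.033² = 81.60.
Round up.

n = 82 pairs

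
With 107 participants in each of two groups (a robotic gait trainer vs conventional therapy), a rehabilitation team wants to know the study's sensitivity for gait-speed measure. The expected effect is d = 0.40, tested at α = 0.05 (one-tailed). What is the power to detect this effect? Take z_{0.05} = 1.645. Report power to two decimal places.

power ≈ 0.90

For two equal groups, power = Φ(d·√(n/2) − z_{α}).
d·√(n/2) = 0.40 × √(107/2) = 0.40 × 7.314 = 2.926.
z_β = 2.926 − 1.645 = 1.281.
Power = Φ(1.281) = 0.900.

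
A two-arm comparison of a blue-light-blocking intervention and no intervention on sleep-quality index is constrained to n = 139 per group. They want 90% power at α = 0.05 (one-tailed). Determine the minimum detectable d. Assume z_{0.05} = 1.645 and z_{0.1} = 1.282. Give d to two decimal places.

For two independent groups of n = 139 each: d_min = (z_{α} + z_β)·√(2/n).
z-sum = 1.645 + 1.282 = 2.927.
d_min = 2.927 × √(2/139) = 2.927 × 0.1200 = 0.351.

d_min ≈ 0.35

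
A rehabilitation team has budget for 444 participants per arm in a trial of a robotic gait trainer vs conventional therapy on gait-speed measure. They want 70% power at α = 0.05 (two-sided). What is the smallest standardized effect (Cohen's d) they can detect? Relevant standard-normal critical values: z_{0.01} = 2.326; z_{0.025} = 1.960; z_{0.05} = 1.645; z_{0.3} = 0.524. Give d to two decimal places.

d_min ≈ 0.17

For two independent groups of n = 444 each: d_min = (z_{α/2} + z_β)·√(2/n).
z-sum = 1.960 + 0.524 = 2.484.
d_min = 2.484 × √(2/444) = 2.484 × 0.0671 = 0.167.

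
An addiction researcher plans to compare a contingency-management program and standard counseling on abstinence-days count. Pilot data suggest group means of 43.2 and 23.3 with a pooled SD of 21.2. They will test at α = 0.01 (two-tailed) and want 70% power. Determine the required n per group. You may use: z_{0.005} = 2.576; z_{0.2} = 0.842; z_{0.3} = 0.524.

Cohen's d = |M₁ − M₂| / SD_pooled = |43.2 − 23.3| / 21.2 = 19.9 / 21.2 = 0.939.
For two independent groups with equal n: n = 2·((z_{α/2} + z_β) / d)².
z_{α/2} + z_β = 2.576 + 0.524 = 3.100.
n = 2 × (3.100 / 0.939)² = 2 × 3.301² = 2 × 10.90 = 21.8.
Round up to the next whole participant.

n = 22 per group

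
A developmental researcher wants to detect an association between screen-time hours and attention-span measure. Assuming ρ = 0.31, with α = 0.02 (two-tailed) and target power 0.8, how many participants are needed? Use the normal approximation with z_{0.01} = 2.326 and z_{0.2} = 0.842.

Fisher's z: C = ½·ln((1+r)/(1−r)) = ½·ln(1.8986) = 0.3205.
n = ((z_{α/2} + z_β)/C)² + 3.
(2.326 + 0.842) / 0.3205 = 3.168 / 0.3205 = 9.885.
n = 9.885² + 3 = 97.70 + 3 = 100.7.
Round up.

n = 101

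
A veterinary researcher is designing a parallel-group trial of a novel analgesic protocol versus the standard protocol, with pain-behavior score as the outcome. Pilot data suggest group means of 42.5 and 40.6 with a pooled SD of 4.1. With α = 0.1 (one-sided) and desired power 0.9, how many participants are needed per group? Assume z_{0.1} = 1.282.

n = 62 per group

Cohen's d = |M₁ − M₂| / SD_pooled = |42.5 − 40.6| / 4.1 = 1.9 / 4.1 = 0.463.
For two independent groups with equal n: n = 2·((z_{α} + z_β) / d)².
z_{α} + z_β = 1.282 + 1.282 = 2.564.
n = 2 × (2.564 / 0.463)² = 2 × 5.538² = 2 × 30.67 = 61.3.
Round up to the next whole participant.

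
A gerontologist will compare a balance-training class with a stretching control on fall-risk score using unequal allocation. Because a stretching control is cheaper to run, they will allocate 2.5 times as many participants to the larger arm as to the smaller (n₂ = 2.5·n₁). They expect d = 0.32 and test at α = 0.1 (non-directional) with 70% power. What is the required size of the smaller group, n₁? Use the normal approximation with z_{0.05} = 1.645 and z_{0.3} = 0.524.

n₁ = 65

With allocation ratio k = n₂/n₁ = 2.5, Var(x̄₁−x̄₂) = σ²(1/n₁ + 1/(k·n₁)) = σ²·(k+1)/(k·n₁).
So n₁ = (1 + 1/k)·((z_{α/2} + z_β)/d)² = 1.400 × (2.169/0.32)².
n₁ = 1.400 × 45.94 = 64.3.
Round up: n₁ = 65, giving n₂ = ⌈2.5 × 65⌉ = ⌈162.5⌉ = 163.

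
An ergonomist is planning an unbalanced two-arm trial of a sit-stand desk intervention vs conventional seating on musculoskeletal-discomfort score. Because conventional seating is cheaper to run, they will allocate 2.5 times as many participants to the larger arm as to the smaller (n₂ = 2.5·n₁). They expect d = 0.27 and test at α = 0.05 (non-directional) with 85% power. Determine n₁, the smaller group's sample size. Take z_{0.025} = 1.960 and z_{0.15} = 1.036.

With allocation ratio k = n₂/n₁ = 2.5, Var(x̄₁−x̄₂) = σ²(1/n₁ + 1/(k·n₁)) = σ²·(k+1)/(k·n₁).
So n₁ = (1 + 1/k)·((z_{α/2} + z_β)/d)² = 1.400 × (2.996/0.27)².
n₁ = 1.400 × 123.13 = 172.4.
Round up: n₁ = 173, giving n₂ = ⌈2.5 × 173⌉ = ⌈432.5⌉ = 433.

n₁ = 173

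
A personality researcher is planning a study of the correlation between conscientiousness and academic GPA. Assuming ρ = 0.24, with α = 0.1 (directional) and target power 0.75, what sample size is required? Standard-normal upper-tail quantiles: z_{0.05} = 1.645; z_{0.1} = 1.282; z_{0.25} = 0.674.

Fisher's z: C = ½·ln((1+r)/(1−r)) = ½·ln(1.6316) = 0.2448.
n = ((z_{α} + z_β)/C)² + 3.
(1.282 + 0.674) / 0.2448 = 1.956 / 0.2448 = 7.990.
n = 7.990² + 3 = 63.84 + 3 = 66.8.
Round up.

n = 67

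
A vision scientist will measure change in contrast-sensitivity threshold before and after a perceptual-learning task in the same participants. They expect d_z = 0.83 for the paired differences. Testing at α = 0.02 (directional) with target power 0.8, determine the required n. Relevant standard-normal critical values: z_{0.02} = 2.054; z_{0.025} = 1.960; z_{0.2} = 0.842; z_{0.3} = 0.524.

For a paired (one-sample on differences) test: n = ((z_{α} + z_β) / d)².
z_{α} + z_β = 2.054 + 0.842 = 2.896.
n = (2.896 / 0.83)² = 3.489² = 12.17.
Round up.

n = 13 pairs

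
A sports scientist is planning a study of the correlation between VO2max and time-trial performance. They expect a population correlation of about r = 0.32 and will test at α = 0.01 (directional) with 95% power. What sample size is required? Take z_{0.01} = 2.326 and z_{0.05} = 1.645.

n = 147

Fisher's z: C = ½·ln((1+r)/(1−r)) = ½·ln(1.9412) = 0.3316.
n = ((z_{α} + z_β)/C)² + 3.
(2.326 + 1.645) / 0.3316 = 3.971 / 0.3316 = 11.975.
n = 11.975² + 3 = 143.41 + 3 = 146.4.
Round up.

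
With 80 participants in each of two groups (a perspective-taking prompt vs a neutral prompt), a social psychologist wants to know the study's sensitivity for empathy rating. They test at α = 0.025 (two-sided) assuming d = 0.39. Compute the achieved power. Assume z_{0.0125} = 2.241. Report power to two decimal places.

For two equal groups, power = Φ(d·√(n/2) − z_{α/2}).
d·√(n/2) = 0.39 × √(80/2) = 0.39 × 6.325 = 2.467.
z_β = 2.467 − 2.241 = 0.226.
Power = Φ(0.226) = 0.589.

power ≈ 0.59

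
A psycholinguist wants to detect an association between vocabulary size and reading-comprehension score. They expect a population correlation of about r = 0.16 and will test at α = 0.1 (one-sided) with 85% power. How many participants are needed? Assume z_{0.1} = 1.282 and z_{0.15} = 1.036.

n = 210

Fisher's z: C = ½·ln((1+r)/(1−r)) = ½·ln(1.3810) = 0.1614.
n = ((z_{α} + z_β)/C)² + 3.
(1.282 + 1.036) / 0.1614 = 2.318 / 0.1614 = 14.362.
n = 14.362² + 3 = 206.26 + 3 = 209.3.
Round up.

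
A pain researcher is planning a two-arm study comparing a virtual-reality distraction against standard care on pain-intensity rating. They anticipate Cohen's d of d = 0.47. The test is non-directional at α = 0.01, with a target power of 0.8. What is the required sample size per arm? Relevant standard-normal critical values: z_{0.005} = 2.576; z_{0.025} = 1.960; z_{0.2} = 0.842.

n = 106 per group

For two independent groups with equal n: n = 2·((z_{α/2} + z_β) / d)².
z_{α/2} + z_β = 2.576 + 0.842 = 3.418.
n = 2 × (3.418 / 0.47)² = 2 × 7.272² = 2 × 52.89 = 105.8.
Round up to the next whole participant.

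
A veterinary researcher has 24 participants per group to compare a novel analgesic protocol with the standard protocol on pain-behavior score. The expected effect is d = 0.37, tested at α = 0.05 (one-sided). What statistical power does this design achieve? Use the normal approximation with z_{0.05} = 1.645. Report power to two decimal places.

For two equal groups, power = Φ(d·√(n/2) − z_{α}).
d·√(n/2) = 0.37 × √(24/2) = 0.37 × 3.464 = 1.282.
z_β = 1.282 − 1.645 = -0.363.
Power = Φ(-0.363) = 0.358.

power ≈ 0.36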